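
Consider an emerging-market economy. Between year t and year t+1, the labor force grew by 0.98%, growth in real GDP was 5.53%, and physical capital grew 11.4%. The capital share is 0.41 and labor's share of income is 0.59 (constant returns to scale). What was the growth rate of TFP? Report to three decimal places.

Labor's share = 1 − 0.41 = 0.59.
Physical capital: 0.41 × 11.4 = 4.674 pp.
The labor force: 0.59 × 0.98 = 0.5782 pp.
TFP growth = 5.53 − 5.2522 = 0.2778%.

TFP growth was 0.278%.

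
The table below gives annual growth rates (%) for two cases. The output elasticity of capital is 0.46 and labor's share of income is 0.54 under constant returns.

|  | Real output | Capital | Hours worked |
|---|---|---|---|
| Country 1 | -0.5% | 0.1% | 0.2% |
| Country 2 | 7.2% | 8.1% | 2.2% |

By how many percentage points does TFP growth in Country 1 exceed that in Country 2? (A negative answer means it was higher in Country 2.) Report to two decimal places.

Labor's share = 1 − 0.46 = 0.54.
Country 1: TFP = -0.5 − 0.046 − 0.108 = -0.654%.
Country 2: TFP = 7.2 − 3.726 − 1.188 = 2.286%.
Difference = -0.654 − (2.286) = -2.94 pp.

-2.94 percentage points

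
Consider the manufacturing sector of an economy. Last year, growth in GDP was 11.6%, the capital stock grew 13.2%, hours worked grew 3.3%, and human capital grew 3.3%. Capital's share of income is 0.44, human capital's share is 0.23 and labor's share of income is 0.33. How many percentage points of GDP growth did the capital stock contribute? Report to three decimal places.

Contribution = share × growth = 0.44 × 13.2 = 5.808 pp.

5.808 pp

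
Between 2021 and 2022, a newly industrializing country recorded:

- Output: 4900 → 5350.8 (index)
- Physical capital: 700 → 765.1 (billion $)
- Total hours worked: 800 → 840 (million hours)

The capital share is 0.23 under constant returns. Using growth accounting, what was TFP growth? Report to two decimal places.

Output growth = (5350.8 − 4900) / 4900 = 9.2%.
Physical capital growth = (765.1 − 700) / 700 = 9.3%.
Total hours worked growth = (840 − 800) / 800 = 5%.
Labor's share = 1 − 0.23 = 0.77.
Physical capital: 0.23 × 9.3 = 2.139 pp.
Total hours worked: 0.77 × 5 = 3.85 pp.
TFP growth = 9.2 − 5.989 = 3.211%.

TFP grew 3.21%.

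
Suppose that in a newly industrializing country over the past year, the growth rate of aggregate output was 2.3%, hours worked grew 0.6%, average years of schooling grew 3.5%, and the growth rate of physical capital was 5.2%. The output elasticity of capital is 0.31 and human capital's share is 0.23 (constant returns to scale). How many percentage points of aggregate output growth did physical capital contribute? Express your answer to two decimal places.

Contribution = share × growth = 0.31 × 5.2 = 1.612 pp.

1.61 percentage points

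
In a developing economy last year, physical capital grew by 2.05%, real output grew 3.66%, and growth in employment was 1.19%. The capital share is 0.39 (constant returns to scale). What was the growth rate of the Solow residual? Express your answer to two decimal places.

The Solow residual grew 2.13%.

Labor's share = 1 − 0.39 = 0.61.
Physical capital: 0.39 × 2.05 = 0.7995 pp.
Employment: 0.61 × 1.19 = 0.7259 pp.
TFP growth = 3.66 − 1.5254 = 2.1346%.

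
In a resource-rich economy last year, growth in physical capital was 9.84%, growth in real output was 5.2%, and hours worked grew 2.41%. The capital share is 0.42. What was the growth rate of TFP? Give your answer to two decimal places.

Labor's share = 1 − 0.42 = 0.58.
Physical capital: 0.42 × 9.84 = 4.1328 pp.
Hours worked: 0.58 × 2.41 = 1.3978 pp.
TFP growth = 5.2 − 5.5306 = -0.3306%.

-0.33%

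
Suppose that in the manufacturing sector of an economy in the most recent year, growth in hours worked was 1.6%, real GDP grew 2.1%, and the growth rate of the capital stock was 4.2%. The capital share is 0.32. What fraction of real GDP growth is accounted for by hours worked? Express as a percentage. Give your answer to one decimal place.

Hours worked accounted for 51.8% of growth.

Labor's share = 1 − 0.32 = 0.68.
Hours worked contributed 0.68 × 1.6 = 1.088 pp.
Share of growth = 1.088 / 2.1 × 100 = 51.81%.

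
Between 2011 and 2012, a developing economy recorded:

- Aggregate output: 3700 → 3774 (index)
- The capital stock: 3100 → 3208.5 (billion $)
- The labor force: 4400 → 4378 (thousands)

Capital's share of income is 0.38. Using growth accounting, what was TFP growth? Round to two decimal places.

0.98%

Aggregate output growth = (3774 − 3700) / 3700 = 2%.
The capital stock growth = (3208.5 − 3100) / 3100 = 3.5%.
The labor force growth = (4378 − 4400) / 4400 = -0.5%.
Labor's share = 1 − 0.38 = 0.62.
The capital stock: 0.38 × 3.5 = 1.33 pp.
The labor force: 0.62 × (-0.5) = -0.31 pp.
TFP growth = 2 − 1.02 = 0.98%.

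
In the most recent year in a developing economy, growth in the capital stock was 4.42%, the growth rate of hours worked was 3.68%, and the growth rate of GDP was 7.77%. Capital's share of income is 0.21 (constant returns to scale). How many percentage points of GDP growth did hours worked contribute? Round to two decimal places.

Labor's share = 1 − 0.21 = 0.79.
Contribution = share × growth = 0.79 × 3.68 = 2.9072 pp.

2.91 pp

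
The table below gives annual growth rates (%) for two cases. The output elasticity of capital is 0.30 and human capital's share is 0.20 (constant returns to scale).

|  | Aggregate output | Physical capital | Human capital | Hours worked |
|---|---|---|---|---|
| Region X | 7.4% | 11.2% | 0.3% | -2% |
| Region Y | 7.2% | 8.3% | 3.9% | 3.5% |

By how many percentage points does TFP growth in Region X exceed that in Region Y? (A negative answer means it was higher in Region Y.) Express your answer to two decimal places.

2.80 percentage points

Labor's share = 1 − 0.3 − 0.2 = 0.5.
Region X: TFP = 7.4 − 3.36 − 0.06 + 1 = 4.98%.
Region Y: TFP = 7.2 − 2.49 − 0.78 − 1.75 = 2.18%.
Difference = 4.98 − (2.18) = 2.8 pp.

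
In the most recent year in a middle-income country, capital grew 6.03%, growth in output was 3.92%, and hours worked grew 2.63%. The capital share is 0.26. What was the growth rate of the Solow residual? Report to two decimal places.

The Solow residual growth was 0.41%.

Labor's share = 1 − 0.26 = 0.74.
Capital: 0.26 × 6.03 = 1.5678 pp.
Hours worked: 0.74 × 2.63 = 1.9462 pp.
TFP growth = 3.92 − 3.514 = 0.406%.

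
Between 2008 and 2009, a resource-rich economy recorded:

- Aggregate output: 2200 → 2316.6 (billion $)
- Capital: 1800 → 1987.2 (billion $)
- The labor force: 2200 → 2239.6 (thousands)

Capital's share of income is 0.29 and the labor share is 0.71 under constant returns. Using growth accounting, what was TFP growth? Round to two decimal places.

Aggregate output growth = (2316.6 − 2200) / 2200 = 5.3%.
Capital growth = (1987.2 − 1800) / 1800 = 10.4%.
The labor force growth = (2239.6 − 2200) / 2200 = 1.8%.
Labor's share = 1 − 0.29 = 0.71.
Capital: 0.29 × 10.4 = 3.016 pp.
The labor force: 0.71 × 1.8 = 1.278 pp.
TFP growth = 5.3 − 4.294 = 1.006%.

1.01%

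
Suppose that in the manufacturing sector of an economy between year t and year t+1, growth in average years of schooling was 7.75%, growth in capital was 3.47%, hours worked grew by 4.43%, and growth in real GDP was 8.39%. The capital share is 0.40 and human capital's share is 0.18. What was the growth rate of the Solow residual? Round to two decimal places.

Labor's share = 1 − 0.4 − 0.18 = 0.42.
Capital: 0.4 × 3.47 = 1.388 pp.
Average years of schooling: 0.18 × 7.75 = 1.395 pp.
Hours worked: 0.42 × 4.43 = 1.8606 pp.
TFP growth = 8.39 − 4.6436 = 3.7464%.

3.75%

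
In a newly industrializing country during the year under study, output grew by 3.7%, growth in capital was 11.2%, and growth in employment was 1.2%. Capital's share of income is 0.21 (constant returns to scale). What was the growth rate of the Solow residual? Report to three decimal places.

The Solow residual grew 0.400%.

Labor's share = 1 − 0.21 = 0.79.
Capital: 0.21 × 11.2 = 2.352 pp.
Employment: 0.79 × 1.2 = 0.948 pp.
TFP growth = 3.7 − 3.3 = 0.4%.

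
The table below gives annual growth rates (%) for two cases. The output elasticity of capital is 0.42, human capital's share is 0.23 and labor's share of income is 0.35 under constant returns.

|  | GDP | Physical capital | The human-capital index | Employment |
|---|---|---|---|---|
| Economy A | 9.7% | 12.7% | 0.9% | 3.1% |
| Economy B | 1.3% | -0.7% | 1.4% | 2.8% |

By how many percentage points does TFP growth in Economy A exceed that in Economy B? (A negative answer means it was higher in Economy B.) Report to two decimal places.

Labor's share = 1 − 0.42 − 0.23 = 0.35.
Economy A: TFP = 9.7 − 5.334 − 0.207 − 1.085 = 3.074%.
Economy B: TFP = 1.3 + 0.294 − 0.322 − 0.98 = 0.292%.
Difference = 3.074 − (0.292) = 2.782 pp.

2.78 percentage points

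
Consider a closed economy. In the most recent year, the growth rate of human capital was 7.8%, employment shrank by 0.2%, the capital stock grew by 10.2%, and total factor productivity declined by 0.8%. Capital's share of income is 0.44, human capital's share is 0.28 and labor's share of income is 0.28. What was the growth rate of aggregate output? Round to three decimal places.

5.816%

Labor's share = 1 − 0.44 − 0.28 = 0.28.
The capital stock: 0.44 × 10.2 = 4.488 pp.
Human capital: 0.28 × 7.8 = 2.184 pp.
Employment: 0.28 × (-0.2) = -0.056 pp.
Output growth = -0.8 + 6.616 = 5.816%.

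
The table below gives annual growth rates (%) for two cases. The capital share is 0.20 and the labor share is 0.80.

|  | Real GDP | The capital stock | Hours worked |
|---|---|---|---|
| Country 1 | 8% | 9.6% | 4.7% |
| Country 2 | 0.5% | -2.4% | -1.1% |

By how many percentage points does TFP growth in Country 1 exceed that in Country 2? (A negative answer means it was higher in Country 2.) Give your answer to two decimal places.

Labor's share = 1 − 0.2 = 0.8.
Country 1: TFP = 8 − 1.92 − 3.76 = 2.32%.
Country 2: TFP = 0.5 + 0.48 + 0.88 = 1.86%.
Difference = 2.32 − (1.86) = 0.46 pp.

0.46 percentage points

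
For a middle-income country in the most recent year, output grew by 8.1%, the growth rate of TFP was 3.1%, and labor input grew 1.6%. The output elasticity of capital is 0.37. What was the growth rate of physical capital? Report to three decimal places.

10.789%

Labor's share = 1 − 0.37 = 0.63.
gY = gA + 0.63×1.6 + 0.37×g.
0.37×g = 8.1 − 3.1 − 1.008 = 3.992.
g = 3.992 / 0.37 = 10.78919%.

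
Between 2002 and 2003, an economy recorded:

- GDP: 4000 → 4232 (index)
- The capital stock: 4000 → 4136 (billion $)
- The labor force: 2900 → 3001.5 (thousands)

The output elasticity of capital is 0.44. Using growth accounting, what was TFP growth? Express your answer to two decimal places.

GDP growth = (4232 − 4000) / 4000 = 5.8%.
The capital stock growth = (4136 − 4000) / 4000 = 3.4%.
The labor force growth = (3001.5 − 2900) / 2900 = 3.5%.
Labor's share = 1 − 0.44 = 0.56.
The capital stock: 0.44 × 3.4 = 1.496 pp.
The labor force: 0.56 × 3.5 = 1.96 pp.
TFP growth = 5.8 − 3.456 = 2.344%.

TFP growth was 2.34%.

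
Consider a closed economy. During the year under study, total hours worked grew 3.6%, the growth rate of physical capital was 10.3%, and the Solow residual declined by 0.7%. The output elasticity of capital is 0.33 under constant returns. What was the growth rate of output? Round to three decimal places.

5.111%

Labor's share = 1 − 0.33 = 0.67.
Physical capital: 0.33 × 10.3 = 3.399 pp.
Total hours worked: 0.67 × 3.6 = 2.412 pp.
Output growth = -0.7 + 5.811 = 5.111%.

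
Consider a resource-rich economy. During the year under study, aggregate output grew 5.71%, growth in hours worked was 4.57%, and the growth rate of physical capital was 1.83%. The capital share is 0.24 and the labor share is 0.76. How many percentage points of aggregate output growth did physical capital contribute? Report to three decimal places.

Contribution = share × growth = 0.24 × 1.83 = 0.4392 pp.

0.439 percentage points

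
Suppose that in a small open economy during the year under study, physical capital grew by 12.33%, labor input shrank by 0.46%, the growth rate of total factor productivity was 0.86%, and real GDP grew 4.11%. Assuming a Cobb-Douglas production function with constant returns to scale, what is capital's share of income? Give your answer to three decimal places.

Capital's share of income is 0.290.

gY = gA + α·gK + (1−α)·gL, so gY − gA − gL = α(gK − gL).
4.11 − 0.86 + 0.46 = α × (12.33 − (-0.46)).
3.71 = 12.79 α, so α = 0.29007.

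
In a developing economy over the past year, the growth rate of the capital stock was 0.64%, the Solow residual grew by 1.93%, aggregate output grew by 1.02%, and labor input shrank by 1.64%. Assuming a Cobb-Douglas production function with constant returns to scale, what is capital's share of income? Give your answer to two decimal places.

0.32

gY = gA + α·gK + (1−α)·gL, so gY − gA − gL = α(gK − gL).
1.02 − 1.93 + 1.64 = α × (0.64 − (-1.64)).
0.73 = 2.28 α, so α = 0.3202.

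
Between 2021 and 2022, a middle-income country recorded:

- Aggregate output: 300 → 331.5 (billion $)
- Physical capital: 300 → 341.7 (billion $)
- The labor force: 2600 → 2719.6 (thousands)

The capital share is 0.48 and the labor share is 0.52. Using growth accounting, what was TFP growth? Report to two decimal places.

Aggregate output growth = (331.5 − 300) / 300 = 10.5%.
Physical capital growth = (341.7 − 300) / 300 = 13.9%.
The labor force growth = (2719.6 − 2600) / 2600 = 4.6%.
Labor's share = 1 − 0.48 = 0.52.
Physical capital: 0.48 × 13.9 = 6.672 pp.
The labor force: 0.52 × 4.6 = 2.392 pp.
TFP growth = 10.5 − 9.064 = 1.436%.

1.44%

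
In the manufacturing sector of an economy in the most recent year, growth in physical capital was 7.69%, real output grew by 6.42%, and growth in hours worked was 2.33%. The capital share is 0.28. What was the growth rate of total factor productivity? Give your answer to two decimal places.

Total factor productivity growth was 2.59%.

Labor's share = 1 − 0.28 = 0.72.
Physical capital: 0.28 × 7.69 = 2.1532 pp.
Hours worked: 0.72 × 2.33 = 1.6776 pp.
TFP growth = 6.42 − 3.8308 = 2.5892%.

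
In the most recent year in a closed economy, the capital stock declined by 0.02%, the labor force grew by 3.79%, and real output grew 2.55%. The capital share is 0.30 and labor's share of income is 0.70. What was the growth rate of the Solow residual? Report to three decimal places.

Labor's share = 1 − 0.3 = 0.7.
The capital stock: 0.3 × (-0.02) = -0.006 pp.
The labor force: 0.7 × 3.79 = 2.653 pp.
TFP growth = 2.55 − 2.647 = -0.097%.

-0.097%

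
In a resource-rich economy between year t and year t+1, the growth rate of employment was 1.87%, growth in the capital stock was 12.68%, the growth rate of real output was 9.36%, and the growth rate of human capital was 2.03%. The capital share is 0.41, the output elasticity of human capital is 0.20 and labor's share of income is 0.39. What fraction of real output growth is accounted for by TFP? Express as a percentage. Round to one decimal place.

Labor's share = 1 − 0.41 − 0.2 = 0.39.
The capital stock: 0.41 × 12.68 = 5.1988 pp.
Human capital: 0.2 × 2.03 = 0.406 pp.
Employment: 0.39 × 1.87 = 0.7293 pp.
TFP growth = 9.36 − 6.3341 = 3.0259%.
TFP share of growth = 3.0259 / 9.36 × 100 = 32.328%.

TFP accounted for 32.3% of growth.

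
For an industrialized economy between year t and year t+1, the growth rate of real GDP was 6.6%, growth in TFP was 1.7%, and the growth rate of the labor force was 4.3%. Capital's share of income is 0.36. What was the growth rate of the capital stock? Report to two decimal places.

Labor's share = 1 − 0.36 = 0.64.
gY = gA + 0.64×4.3 + 0.36×g.
0.36×g = 6.6 − 1.7 − 2.752 = 2.148.
g = 2.148 / 0.36 = 5.9667%.

The capital stock grew 5.97%.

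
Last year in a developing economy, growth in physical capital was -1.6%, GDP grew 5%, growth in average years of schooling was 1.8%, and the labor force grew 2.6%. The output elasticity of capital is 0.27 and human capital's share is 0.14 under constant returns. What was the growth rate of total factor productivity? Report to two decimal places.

3.65%

Labor's share = 1 − 0.27 − 0.14 = 0.59.
Physical capital: 0.27 × (-1.6) = -0.432 pp.
Average years of schooling: 0.14 × 1.8 = 0.252 pp.
The labor force: 0.59 × 2.6 = 1.534 pp.
TFP growth = 5 − 1.354 = 3.646%.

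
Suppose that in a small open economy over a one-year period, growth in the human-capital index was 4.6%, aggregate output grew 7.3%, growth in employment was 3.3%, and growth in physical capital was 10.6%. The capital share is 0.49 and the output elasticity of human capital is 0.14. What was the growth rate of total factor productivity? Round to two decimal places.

Labor's share = 1 − 0.49 − 0.14 = 0.37.
Physical capital: 0.49 × 10.6 = 5.194 pp.
The human-capital index: 0.14 × 4.6 = 0.644 pp.
Employment: 0.37 × 3.3 = 1.221 pp.
TFP growth = 7.3 − 7.059 = 0.241%.

Total factor productivity growth was 0.24%.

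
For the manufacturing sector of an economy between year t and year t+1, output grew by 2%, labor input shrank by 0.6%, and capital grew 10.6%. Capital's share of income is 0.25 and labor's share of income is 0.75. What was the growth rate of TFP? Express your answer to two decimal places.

Labor's share = 1 − 0.25 = 0.75.
Capital: 0.25 × 10.6 = 2.65 pp.
Labor input: 0.75 × (-0.6) = -0.45 pp.
TFP growth = 2 − 2.2 = -0.2%.

-0.20%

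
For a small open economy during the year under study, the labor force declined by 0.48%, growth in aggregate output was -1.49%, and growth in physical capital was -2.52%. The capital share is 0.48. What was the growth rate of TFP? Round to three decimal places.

Labor's share = 1 − 0.48 = 0.52.
Physical capital: 0.48 × (-2.52) = -1.2096 pp.
The labor force: 0.52 × (-0.48) = -0.2496 pp.
TFP growth = -1.49 + 1.4592 = -0.0308%.

-0.031%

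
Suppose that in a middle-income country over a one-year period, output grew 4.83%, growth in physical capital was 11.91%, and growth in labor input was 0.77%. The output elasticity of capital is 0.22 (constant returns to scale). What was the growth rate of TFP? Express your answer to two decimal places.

1.61%

Labor's share = 1 − 0.22 = 0.78.
Physical capital: 0.22 × 11.91 = 2.6202 pp.
Labor input: 0.78 × 0.77 = 0.6006 pp.
TFP growth = 4.83 − 3.2208 = 1.6092%.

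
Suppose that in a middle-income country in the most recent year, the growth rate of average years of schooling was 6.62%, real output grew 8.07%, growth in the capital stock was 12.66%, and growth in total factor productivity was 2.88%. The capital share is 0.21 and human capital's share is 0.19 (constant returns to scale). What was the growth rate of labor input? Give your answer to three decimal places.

Labor's share = 1 − 0.21 − 0.19 = 0.6.
gY = gA + 0.21×12.66 + 0.19×6.62 + 0.6×g.
0.6×g = 8.07 − 2.88 − 3.9164 = 1.2736.
g = 1.2736 / 0.6 = 2.12267%.

2.123%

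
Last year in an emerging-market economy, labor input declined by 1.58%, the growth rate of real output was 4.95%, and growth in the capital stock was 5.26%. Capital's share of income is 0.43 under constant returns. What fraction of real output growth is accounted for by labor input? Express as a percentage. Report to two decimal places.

Labor input accounted for -18.19% of growth.

Labor's share = 1 − 0.43 = 0.57.
Labor input contributed 0.57 × (-1.58) = -0.9006 pp.
Share of growth = -0.9006 / 4.95 × 100 = -18.1939%.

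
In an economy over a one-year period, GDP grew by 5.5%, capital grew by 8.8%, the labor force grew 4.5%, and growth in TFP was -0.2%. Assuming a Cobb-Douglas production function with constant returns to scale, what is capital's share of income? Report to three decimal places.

gY = gA + α·gK + (1−α)·gL, so gY − gA − gL = α(gK − gL).
5.5 + 0.2 − 4.5 = α × (8.8 − 4.5).
1.2 = 4.3 α, so α = 0.27907.

α = 0.279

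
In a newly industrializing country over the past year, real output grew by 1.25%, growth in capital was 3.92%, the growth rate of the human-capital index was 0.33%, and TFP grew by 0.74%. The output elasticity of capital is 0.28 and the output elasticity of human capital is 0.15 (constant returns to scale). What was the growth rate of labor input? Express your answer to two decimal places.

Labor's share = 1 − 0.28 − 0.15 = 0.57.
gY = gA + 0.28×3.92 + 0.15×0.33 + 0.57×g.
0.57×g = 1.25 − 0.74 − 1.1471 = -0.6371.
g = -0.6371 / 0.57 = -1.1177%.

-1.12%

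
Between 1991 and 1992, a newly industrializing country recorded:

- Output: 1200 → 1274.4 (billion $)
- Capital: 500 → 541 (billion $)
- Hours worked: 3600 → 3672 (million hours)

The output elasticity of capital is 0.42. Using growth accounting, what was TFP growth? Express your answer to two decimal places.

Output growth = (1274.4 − 1200) / 1200 = 6.2%.
Capital growth = (541 − 500) / 500 = 8.2%.
Hours worked growth = (3672 − 3600) / 3600 = 2%.
Labor's share = 1 − 0.42 = 0.58.
Capital: 0.42 × 8.2 = 3.444 pp.
Hours worked: 0.58 × 2 = 1.16 pp.
TFP growth = 6.2 − 4.604 = 1.596%.

1.60%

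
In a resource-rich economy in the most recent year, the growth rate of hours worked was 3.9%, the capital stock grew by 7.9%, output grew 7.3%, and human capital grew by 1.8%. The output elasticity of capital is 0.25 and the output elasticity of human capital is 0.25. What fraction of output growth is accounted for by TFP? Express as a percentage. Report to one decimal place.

TFP accounted for 40.1% of growth.

Labor's share = 1 − 0.25 − 0.25 = 0.5.
The capital stock: 0.25 × 7.9 = 1.975 pp.
Human capital: 0.25 × 1.8 = 0.45 pp.
Hours worked: 0.5 × 3.9 = 1.95 pp.
TFP growth = 7.3 − 4.375 = 2.925%.
TFP share of growth = 2.925 / 7.3 × 100 = 40.068%.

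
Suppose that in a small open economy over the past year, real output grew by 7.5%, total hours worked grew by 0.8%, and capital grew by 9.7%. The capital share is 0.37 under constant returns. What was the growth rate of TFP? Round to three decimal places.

Labor's share = 1 − 0.37 = 0.63.
Capital: 0.37 × 9.7 = 3.589 pp.
Total hours worked: 0.63 × 0.8 = 0.504 pp.
TFP growth = 7.5 − 4.093 = 3.407%.

3.407%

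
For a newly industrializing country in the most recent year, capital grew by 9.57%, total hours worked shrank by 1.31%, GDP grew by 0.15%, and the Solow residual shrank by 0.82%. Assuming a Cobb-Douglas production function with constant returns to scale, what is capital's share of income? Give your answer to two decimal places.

0.21

gY = gA + α·gK + (1−α)·gL, so gY − gA − gL = α(gK − gL).
0.15 + 0.82 + 1.31 = α × (9.57 − (-1.31)).
2.28 = 10.88 α, so α = 0.2096.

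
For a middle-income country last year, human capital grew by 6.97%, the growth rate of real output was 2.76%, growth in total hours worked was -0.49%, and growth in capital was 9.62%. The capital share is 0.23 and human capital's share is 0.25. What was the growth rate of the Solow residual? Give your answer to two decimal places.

Labor's share = 1 − 0.23 − 0.25 = 0.52.
Capital: 0.23 × 9.62 = 2.2126 pp.
Human capital: 0.25 × 6.97 = 1.7425 pp.
Total hours worked: 0.52 × (-0.49) = -0.2548 pp.
TFP growth = 2.76 − 3.7003 = -0.9403%.

-0.94%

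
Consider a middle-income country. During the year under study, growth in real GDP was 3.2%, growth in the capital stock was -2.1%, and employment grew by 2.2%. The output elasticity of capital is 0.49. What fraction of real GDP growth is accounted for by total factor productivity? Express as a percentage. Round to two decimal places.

Labor's share = 1 − 0.49 = 0.51.
The capital stock: 0.49 × (-2.1) = -1.029 pp.
Employment: 0.51 × 2.2 = 1.122 pp.
TFP growth = 3.2 − 0.093 = 3.107%.
TFP share of growth = 3.107 / 3.2 × 100 = 97.0938%.

97.09%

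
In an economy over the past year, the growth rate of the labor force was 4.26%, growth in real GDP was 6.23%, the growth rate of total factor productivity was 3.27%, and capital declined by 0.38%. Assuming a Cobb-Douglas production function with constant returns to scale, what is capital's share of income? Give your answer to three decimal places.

gY = gA + α·gK + (1−α)·gL, so gY − gA − gL = α(gK − gL).
6.23 − 3.27 − 4.26 = α × (-0.38 − 4.26).
-1.3 = -4.64 α, so α = 0.28017.

Capital's share of income is 0.280.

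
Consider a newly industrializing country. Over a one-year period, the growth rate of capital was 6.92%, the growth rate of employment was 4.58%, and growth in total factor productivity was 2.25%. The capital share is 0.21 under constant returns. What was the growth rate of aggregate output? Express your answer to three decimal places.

Aggregate output growth was 7.321%.

Labor's share = 1 − 0.21 = 0.79.
Capital: 0.21 × 6.92 = 1.4532 pp.
Employment: 0.79 × 4.58 = 3.6182 pp.
Output growth = 2.25 + 5.0714 = 7.3214%.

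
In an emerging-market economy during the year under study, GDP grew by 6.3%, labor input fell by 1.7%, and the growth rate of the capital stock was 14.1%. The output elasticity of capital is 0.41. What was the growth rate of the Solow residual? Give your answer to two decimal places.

Labor's share = 1 − 0.41 = 0.59.
The capital stock: 0.41 × 14.1 = 5.781 pp.
Labor input: 0.59 × (-1.7) = -1.003 pp.
TFP growth = 6.3 − 4.778 = 1.522%.

1.52%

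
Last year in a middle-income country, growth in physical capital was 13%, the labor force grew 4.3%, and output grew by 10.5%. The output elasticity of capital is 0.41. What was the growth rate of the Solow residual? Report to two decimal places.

2.63%

Labor's share = 1 − 0.41 = 0.59.
Physical capital: 0.41 × 13 = 5.33 pp.
The labor force: 0.59 × 4.3 = 2.537 pp.
TFP growth = 10.5 − 7.867 = 2.633%.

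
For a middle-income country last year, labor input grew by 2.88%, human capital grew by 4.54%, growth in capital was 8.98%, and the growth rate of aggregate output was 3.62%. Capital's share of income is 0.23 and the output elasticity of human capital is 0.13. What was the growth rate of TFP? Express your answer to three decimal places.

-0.879%

Labor's share = 1 − 0.23 − 0.13 = 0.64.
Capital: 0.23 × 8.98 = 2.0654 pp.
Human capital: 0.13 × 4.54 = 0.5902 pp.
Labor input: 0.64 × 2.88 = 1.8432 pp.
TFP growth = 3.62 − 4.4988 = -0.8788%.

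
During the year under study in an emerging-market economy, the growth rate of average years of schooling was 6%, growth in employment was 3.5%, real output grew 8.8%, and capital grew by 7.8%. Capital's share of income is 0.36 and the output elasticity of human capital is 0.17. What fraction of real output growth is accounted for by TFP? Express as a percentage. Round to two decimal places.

Labor's share = 1 − 0.36 − 0.17 = 0.47.
Capital: 0.36 × 7.8 = 2.808 pp.
Average years of schooling: 0.17 × 6 = 1.02 pp.
Employment: 0.47 × 3.5 = 1.645 pp.
TFP growth = 8.8 − 5.473 = 3.327%.
TFP share of growth = 3.327 / 8.8 × 100 = 37.8068%.

37.81%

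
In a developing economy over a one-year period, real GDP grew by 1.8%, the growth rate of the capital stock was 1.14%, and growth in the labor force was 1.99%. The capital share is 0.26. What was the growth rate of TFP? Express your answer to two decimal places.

Labor's share = 1 − 0.26 = 0.74.
The capital stock: 0.26 × 1.14 = 0.2964 pp.
The labor force: 0.74 × 1.99 = 1.4726 pp.
TFP growth = 1.8 − 1.769 = 0.031%.

0.03%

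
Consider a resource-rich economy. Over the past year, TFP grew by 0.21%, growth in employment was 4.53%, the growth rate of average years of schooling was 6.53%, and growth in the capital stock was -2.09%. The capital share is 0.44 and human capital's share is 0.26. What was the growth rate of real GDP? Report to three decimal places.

2.347%

Labor's share = 1 − 0.44 − 0.26 = 0.3.
The capital stock: 0.44 × (-2.09) = -0.9196 pp.
Average years of schooling: 0.26 × 6.53 = 1.6978 pp.
Employment: 0.3 × 4.53 = 1.359 pp.
Output growth = 0.21 + 2.1372 = 2.3472%.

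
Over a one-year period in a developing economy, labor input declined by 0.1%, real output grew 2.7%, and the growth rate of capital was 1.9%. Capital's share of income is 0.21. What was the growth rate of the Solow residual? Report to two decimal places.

Labor's share = 1 − 0.21 = 0.79.
Capital: 0.21 × 1.9 = 0.399 pp.
Labor input: 0.79 × (-0.1) = -0.079 pp.
TFP growth = 2.7 − 0.32 = 2.38%.

2.38%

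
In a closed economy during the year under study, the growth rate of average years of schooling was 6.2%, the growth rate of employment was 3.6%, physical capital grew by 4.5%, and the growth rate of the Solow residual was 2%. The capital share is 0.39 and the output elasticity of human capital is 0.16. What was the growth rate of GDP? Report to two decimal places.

6.37%

Labor's share = 1 − 0.39 − 0.16 = 0.45.
Physical capital: 0.39 × 4.5 = 1.755 pp.
Average years of schooling: 0.16 × 6.2 = 0.992 pp.
Employment: 0.45 × 3.6 = 1.62 pp.
Output growth = 2 + 4.367 = 6.367%.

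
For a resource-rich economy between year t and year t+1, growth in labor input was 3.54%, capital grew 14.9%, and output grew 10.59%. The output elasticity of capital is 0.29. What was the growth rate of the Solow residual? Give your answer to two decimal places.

3.76%

Labor's share = 1 − 0.29 = 0.71.
Capital: 0.29 × 14.9 = 4.321 pp.
Labor input: 0.71 × 3.54 = 2.5134 pp.
TFP growth = 10.59 − 6.8344 = 3.7556%.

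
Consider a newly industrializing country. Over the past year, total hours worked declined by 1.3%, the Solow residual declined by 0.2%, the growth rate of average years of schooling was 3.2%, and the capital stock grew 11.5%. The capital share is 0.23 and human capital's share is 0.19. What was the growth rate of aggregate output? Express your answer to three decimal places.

Labor's share = 1 − 0.23 − 0.19 = 0.58.
The capital stock: 0.23 × 11.5 = 2.645 pp.
Average years of schooling: 0.19 × 3.2 = 0.608 pp.
Total hours worked: 0.58 × (-1.3) = -0.754 pp.
Output growth = -0.2 + 2.499 = 2.299%.

Aggregate output grew 2.299%.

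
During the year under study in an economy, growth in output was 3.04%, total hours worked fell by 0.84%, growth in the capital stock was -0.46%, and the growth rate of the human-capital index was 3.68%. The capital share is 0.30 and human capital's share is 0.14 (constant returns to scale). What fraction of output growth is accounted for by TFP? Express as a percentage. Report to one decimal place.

TFP accounted for 103.1% of growth.

Labor's share = 1 − 0.3 − 0.14 = 0.56.
The capital stock: 0.3 × (-0.46) = -0.138 pp.
The human-capital index: 0.14 × 3.68 = 0.5152 pp.
Total hours worked: 0.56 × (-0.84) = -0.4704 pp.
TFP growth = 3.04 + 0.0932 = 3.1332%.
TFP share of growth = 3.1332 / 3.04 × 100 = 103.066%.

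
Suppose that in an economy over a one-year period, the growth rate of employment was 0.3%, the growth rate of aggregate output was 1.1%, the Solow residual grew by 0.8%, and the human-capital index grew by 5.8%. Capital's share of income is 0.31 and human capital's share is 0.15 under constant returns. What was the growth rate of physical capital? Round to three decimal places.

Labor's share = 1 − 0.31 − 0.15 = 0.54.
gY = gA + 0.15×5.8 + 0.54×0.3 + 0.31×g.
0.31×g = 1.1 − 0.8 − 1.032 = -0.732.
g = -0.732 / 0.31 = -2.36129%.

-2.361%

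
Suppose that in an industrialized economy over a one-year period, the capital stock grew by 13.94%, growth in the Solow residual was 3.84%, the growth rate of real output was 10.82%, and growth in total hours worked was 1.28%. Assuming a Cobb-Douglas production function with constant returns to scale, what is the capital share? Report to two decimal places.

0.45

gY = gA + α·gK + (1−α)·gL, so gY − gA − gL = α(gK − gL).
10.82 − 3.84 − 1.28 = α × (13.94 − 1.28).
5.7 = 12.66 α, so α = 0.4502.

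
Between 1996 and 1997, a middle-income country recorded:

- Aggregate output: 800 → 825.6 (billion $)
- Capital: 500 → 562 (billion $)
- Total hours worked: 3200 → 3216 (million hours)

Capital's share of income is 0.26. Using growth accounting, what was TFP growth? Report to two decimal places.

Aggregate output growth = (825.6 − 800) / 800 = 3.2%.
Capital growth = (562 − 500) / 500 = 12.4%.
Total hours worked growth = (3216 − 3200) / 3200 = 0.5%.
Labor's share = 1 − 0.26 = 0.74.
Capital: 0.26 × 12.4 = 3.224 pp.
Total hours worked: 0.74 × 0.5 = 0.37 pp.
TFP growth = 3.2 − 3.594 = -0.394%.

-0.39%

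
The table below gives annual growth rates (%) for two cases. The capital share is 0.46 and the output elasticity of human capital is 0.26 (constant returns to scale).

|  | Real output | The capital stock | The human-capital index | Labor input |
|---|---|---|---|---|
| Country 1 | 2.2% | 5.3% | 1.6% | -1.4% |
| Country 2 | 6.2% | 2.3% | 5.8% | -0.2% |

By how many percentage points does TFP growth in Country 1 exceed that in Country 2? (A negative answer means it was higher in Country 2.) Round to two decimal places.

Labor's share = 1 − 0.46 − 0.26 = 0.28.
Country 1: TFP = 2.2 − 2.438 − 0.416 + 0.392 = -0.262%.
Country 2: TFP = 6.2 − 1.058 − 1.508 + 0.056 = 3.69%.
Difference = -0.262 − (3.69) = -3.952 pp.

-3.95 percentage points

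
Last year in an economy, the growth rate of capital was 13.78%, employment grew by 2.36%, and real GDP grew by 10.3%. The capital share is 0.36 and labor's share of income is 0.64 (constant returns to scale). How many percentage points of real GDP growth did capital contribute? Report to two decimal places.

Contribution = share × growth = 0.36 × 13.78 = 4.9608 pp.

4.96 percentage points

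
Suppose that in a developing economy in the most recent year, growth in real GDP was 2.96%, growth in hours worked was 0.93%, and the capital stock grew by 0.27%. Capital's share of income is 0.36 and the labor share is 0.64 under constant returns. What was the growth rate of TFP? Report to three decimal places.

Labor's share = 1 − 0.36 = 0.64.
The capital stock: 0.36 × 0.27 = 0.0972 pp.
Hours worked: 0.64 × 0.93 = 0.5952 pp.
TFP growth = 2.96 − 0.6924 = 2.2676%.

TFP growth was 2.268%.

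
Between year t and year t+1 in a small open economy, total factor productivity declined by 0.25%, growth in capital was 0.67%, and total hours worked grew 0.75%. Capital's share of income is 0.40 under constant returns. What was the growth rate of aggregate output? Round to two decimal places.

0.47%

Labor's share = 1 − 0.4 = 0.6.
Capital: 0.4 × 0.67 = 0.268 pp.
Total hours worked: 0.6 × 0.75 = 0.45 pp.
Output growth = -0.25 + 0.718 = 0.468%.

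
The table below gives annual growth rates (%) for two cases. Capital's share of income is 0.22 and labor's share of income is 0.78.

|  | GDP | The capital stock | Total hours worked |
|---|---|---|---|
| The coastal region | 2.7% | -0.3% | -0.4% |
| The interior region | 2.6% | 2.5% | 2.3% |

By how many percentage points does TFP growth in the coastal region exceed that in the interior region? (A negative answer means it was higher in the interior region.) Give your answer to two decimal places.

2.82 percentage points

Labor's share = 1 − 0.22 = 0.78.
The coastal region: TFP = 2.7 + 0.066 + 0.312 = 3.078%.
The interior region: TFP = 2.6 − 0.55 − 1.794 = 0.256%.
Difference = 3.078 − (0.256) = 2.822 pp.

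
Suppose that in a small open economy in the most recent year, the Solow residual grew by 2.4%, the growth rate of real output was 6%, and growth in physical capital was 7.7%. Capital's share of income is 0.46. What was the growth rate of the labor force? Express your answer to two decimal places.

Labor's share = 1 − 0.46 = 0.54.
gY = gA + 0.46×7.7 + 0.54×g.
0.54×g = 6 − 2.4 − 3.542 = 0.058.
g = 0.058 / 0.54 = 0.1074%.

The labor force growth was 0.11%.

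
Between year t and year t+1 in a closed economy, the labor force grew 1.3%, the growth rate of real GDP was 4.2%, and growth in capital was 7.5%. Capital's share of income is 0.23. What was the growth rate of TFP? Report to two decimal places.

TFP growth was 1.47%.

Labor's share = 1 − 0.23 = 0.77.
Capital: 0.23 × 7.5 = 1.725 pp.
The labor force: 0.77 × 1.3 = 1.001 pp.
TFP growth = 4.2 − 2.726 = 1.474%.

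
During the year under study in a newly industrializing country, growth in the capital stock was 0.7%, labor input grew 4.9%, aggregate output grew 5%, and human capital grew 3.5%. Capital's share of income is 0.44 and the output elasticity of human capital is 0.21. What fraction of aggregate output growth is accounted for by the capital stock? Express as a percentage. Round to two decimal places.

The capital stock contributed 0.44 × 0.7 = 0.308 pp.
Share of growth = 0.308 / 5 × 100 = 6.16%.

6.16%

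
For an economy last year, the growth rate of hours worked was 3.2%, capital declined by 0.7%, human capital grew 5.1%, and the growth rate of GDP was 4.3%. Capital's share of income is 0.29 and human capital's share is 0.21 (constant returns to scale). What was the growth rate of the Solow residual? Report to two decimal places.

1.83%

Labor's share = 1 − 0.29 − 0.21 = 0.5.
Capital: 0.29 × (-0.7) = -0.203 pp.
Human capital: 0.21 × 5.1 = 1.071 pp.
Hours worked: 0.5 × 3.2 = 1.6 pp.
TFP growth = 4.3 − 2.468 = 1.832%.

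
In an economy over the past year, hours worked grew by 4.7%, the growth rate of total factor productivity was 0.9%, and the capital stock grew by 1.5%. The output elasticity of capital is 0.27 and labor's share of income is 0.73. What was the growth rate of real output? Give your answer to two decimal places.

Real output grew 4.74%.

Labor's share = 1 − 0.27 = 0.73.
The capital stock: 0.27 × 1.5 = 0.405 pp.
Hours worked: 0.73 × 4.7 = 3.431 pp.
Output growth = 0.9 + 3.836 = 4.736%.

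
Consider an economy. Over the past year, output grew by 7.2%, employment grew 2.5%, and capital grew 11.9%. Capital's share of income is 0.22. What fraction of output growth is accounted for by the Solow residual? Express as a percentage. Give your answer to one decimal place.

Labor's share = 1 − 0.22 = 0.78.
Capital: 0.22 × 11.9 = 2.618 pp.
Employment: 0.78 × 2.5 = 1.95 pp.
TFP growth = 7.2 − 4.568 = 2.632%.
TFP share of growth = 2.632 / 7.2 × 100 = 36.556%.

36.6%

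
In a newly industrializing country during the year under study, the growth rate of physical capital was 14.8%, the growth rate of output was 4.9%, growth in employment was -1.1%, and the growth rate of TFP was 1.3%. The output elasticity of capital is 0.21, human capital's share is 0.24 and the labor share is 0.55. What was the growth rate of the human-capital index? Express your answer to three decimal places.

4.571%

Labor's share = 1 − 0.21 − 0.24 = 0.55.
gY = gA + 0.21×14.8 + 0.55×(-1.1) + 0.24×g.
0.24×g = 4.9 − 1.3 − 2.503 = 1.097.
g = 1.097 / 0.24 = 4.57083%.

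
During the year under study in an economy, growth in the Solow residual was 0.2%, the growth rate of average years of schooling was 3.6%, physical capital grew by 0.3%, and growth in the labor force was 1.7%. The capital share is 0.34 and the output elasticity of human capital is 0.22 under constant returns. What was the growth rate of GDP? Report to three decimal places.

Labor's share = 1 − 0.34 − 0.22 = 0.44.
Physical capital: 0.34 × 0.3 = 0.102 pp.
Average years of schooling: 0.22 × 3.6 = 0.792 pp.
The labor force: 0.44 × 1.7 = 0.748 pp.
Output growth = 0.2 + 1.642 = 1.842%.

1.842%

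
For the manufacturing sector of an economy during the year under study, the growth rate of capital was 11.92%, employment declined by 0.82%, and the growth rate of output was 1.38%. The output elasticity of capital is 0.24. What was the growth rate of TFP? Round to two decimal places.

-0.86%

Labor's share = 1 − 0.24 = 0.76.
Capital: 0.24 × 11.92 = 2.8608 pp.
Employment: 0.76 × (-0.82) = -0.6232 pp.
TFP growth = 1.38 − 2.2376 = -0.8576%.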